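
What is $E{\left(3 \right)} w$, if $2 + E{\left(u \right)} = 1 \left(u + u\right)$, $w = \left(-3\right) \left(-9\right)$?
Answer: $108$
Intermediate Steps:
$w = 27$
$E{\left(u \right)} = -2 + 2 u$ ($E{\left(u \right)} = -2 + 1 \left(u + u\right) = -2 + 1 \cdot 2 u = -2 + 2 u$)
$E{\left(3 \right)} w = \left(-2 + 2 \cdot 3\right) 27 = \left(-2 + 6\right) 27 = 4 \cdot 27 = 108$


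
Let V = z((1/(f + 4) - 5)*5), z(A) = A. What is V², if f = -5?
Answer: 900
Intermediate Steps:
V = -30 (V = (1/(-5 + 4) - 5)*5 = (1/(-1) - 5)*5 = (-1 - 5)*5 = -6*5 = -30)
V² = (-30)² = 900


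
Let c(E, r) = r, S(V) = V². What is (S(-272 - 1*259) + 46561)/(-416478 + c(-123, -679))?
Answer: -328522/417157 ≈ -0.78753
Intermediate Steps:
(S(-272 - 1*259) + 46561)/(-416478 + c(-123, -679)) = ((-272 - 1*259)² + 46561)/(-416478 - 679) = ((-272 - 259)² + 46561)/(-417157) = ((-531)² + 46561)*(-1/417157) = (281961 + 46561)*(-1/417157) = 328522*(-1/417157) = -328522/417157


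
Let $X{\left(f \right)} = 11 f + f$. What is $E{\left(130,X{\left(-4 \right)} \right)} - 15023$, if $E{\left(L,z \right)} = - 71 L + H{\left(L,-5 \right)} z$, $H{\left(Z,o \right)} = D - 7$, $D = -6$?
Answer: $-23629$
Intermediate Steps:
$H{\left(Z,o \right)} = -13$ ($H{\left(Z,o \right)} = -6 - 7 = -13$)
$X{\left(f \right)} = 12 f$
$E{\left(L,z \right)} = - 71 L - 13 z$
$E{\left(130,X{\left(-4 \right)} \right)} - 15023 = \left(\left(-71\right) 130 - 13 \cdot 12 \left(-4\right)\right) - 15023 = \left(-9230 - -624\right) - 15023 = \left(-9230 + 624\right) - 15023 = -8606 - 15023 = -23629$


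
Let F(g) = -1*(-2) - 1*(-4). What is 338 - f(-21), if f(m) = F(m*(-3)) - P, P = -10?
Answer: 322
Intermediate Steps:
F(g) = 6 (F(g) = 2 + 4 = 6)
f(m) = 16 (f(m) = 6 - 1*(-10) = 6 + 10 = 16)
338 - f(-21) = 338 - 1*16 = 338 - 16 = 322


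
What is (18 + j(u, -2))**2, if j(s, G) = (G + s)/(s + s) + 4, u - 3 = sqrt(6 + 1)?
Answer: 1771/4 + 21*sqrt(7) ≈ 498.31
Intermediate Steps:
u = 3 + sqrt(7) (u = 3 + sqrt(6 + 1) = 3 + sqrt(7) ≈ 5.6458)
j(s, G) = 4 + (G + s)/(2*s) (j(s, G) = (G + s)/((2*s)) + 4 = (G + s)*(1/(2*s)) + 4 = (G + s)/(2*s) + 4 = 4 + (G + s)/(2*s))
(18 + j(u, -2))**2 = (18 + (-2 + 9*(3 + sqrt(7)))/(2*(3 + sqrt(7))))**2 = (18 + (-2 + (27 + 9*sqrt(7)))/(2*(3 + sqrt(7))))**2 = (18 + (25 + 9*sqrt(7))/(2*(3 + sqrt(7))))**2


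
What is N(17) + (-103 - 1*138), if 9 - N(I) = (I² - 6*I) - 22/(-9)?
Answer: -3793/9 ≈ -421.44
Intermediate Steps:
N(I) = 59/9 - I² + 6*I (N(I) = 9 - ((I² - 6*I) - 22/(-9)) = 9 - ((I² - 6*I) - 22*(-⅑)) = 9 - ((I² - 6*I) + 22/9) = 9 - (22/9 + I² - 6*I) = 9 + (-22/9 - I² + 6*I) = 59/9 - I² + 6*I)
N(17) + (-103 - 1*138) = (59/9 - 1*17² + 6*17) + (-103 - 1*138) = (59/9 - 1*289 + 102) + (-103 - 138) = (59/9 - 289 + 102) - 241 = -1624/9 - 241 = -3793/9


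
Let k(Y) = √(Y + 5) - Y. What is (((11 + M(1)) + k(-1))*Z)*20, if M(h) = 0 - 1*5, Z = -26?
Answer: -4680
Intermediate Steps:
M(h) = -5 (M(h) = 0 - 5 = -5)
k(Y) = √(5 + Y) - Y
(((11 + M(1)) + k(-1))*Z)*20 = (((11 - 5) + (√(5 - 1) - 1*(-1)))*(-26))*20 = ((6 + (√4 + 1))*(-26))*20 = ((6 + (2 + 1))*(-26))*20 = ((6 + 3)*(-26))*20 = (9*(-26))*20 = -234*20 = -4680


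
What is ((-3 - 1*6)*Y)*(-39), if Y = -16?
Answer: -5616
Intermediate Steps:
((-3 - 1*6)*Y)*(-39) = ((-3 - 1*6)*(-16))*(-39) = ((-3 - 6)*(-16))*(-39) = -9*(-16)*(-39) = 144*(-39) = -5616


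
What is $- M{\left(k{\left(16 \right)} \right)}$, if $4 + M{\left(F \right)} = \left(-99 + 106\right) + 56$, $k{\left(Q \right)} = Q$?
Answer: $-59$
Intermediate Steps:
$M{\left(F \right)} = 59$ ($M{\left(F \right)} = -4 + \left(\left(-99 + 106\right) + 56\right) = -4 + \left(7 + 56\right) = -4 + 63 = 59$)
$- M{\left(k{\left(16 \right)} \right)} = \left(-1\right) 59 = -59$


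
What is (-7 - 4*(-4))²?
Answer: 81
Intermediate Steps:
(-7 - 4*(-4))² = (-7 + 16)² = 9² = 81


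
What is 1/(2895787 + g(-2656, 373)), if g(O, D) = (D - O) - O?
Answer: 1/2901472 ≈ 3.4465e-7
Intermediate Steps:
g(O, D) = D - 2*O
1/(2895787 + g(-2656, 373)) = 1/(2895787 + (373 - 2*(-2656))) = 1/(2895787 + (373 + 5312)) = 1/(2895787 + 5685) = 1/2901472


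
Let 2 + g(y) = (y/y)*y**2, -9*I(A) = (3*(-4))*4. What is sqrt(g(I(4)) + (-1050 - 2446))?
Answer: I*sqrt(31226)/3 ≈ 58.903*I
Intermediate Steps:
I(A) = 16/3 (I(A) = -3*(-4)*4/9 = -(-4)*4/3 = -1/9*(-48) = 16/3)
g(y) = -2 + y**2 (g(y) = -2 + (y/y)*y**2 = -2 + 1*y**2 = -2 + y**2)
sqrt(g(I(4)) + (-1050 - 2446)) = sqrt((-2 + (16/3)**2) + (-1050 - 2446)) = sqrt((-2 + 256/9) - 3496) = sqrt(238/9 - 3496) = sqrt(-31226/9) = I*sqrt(31226)/3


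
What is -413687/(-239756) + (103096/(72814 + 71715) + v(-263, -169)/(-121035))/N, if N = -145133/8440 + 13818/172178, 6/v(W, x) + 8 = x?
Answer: 13458372358561373475901091/7992984109604098469487612 ≈ 1.6838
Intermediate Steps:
v(W, x) = 6/(-8 + x)
N = -12436042877/726591160 (N = -145133*1/8440 + 13818*(1/172178) = -145133/8440 + 6909/86089 = -12436042877/726591160 ≈ -17.116)
-413687/(-239756) + (103096/(72814 + 71715) + v(-263, -169)/(-121035))/N = -413687/(-239756) + (103096/(72814 + 71715) + (6/(-8 - 169))/(-121035))/(-12436042877/726591160) = -413687*(-1/239756) + (103096/144529 + (6/(-177))*(-1/121035))*(-726591160/12436042877) = 413687/239756 + (103096*(1/144529) + (6*(-1/177))*(-1/121035))*(-726591160/12436042877) = 413687/239756 + (14728/20647 - 2/59*(-1/121035))*(-726591160/12436042877) = 413687/239756 + (14728/20647 + 2/7141065)*(-726591160/12436042877) = 413687/239756 + (105173646614/147441569055)*(-726591160/12436042877) = 413687/239756 - 15283648378939266448/366717934924027274247 = 13458372358561373475901091/7992984109604098469487612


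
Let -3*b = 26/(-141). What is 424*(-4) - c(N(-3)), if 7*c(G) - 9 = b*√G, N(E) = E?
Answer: -11881/7 - 26*I*√3/2961 ≈ -1697.3 - 0.015209*I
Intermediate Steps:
b = 26/423 (b = -26/(3*(-141)) = -26*(-1)/(3*141) = -⅓*(-26/141) = 26/423 ≈ 0.061466)
c(G) = 9/7 + 26*√G/2961 (c(G) = 9/7 + (26*√G/423)/7 = 9/7 + 26*√G/2961)
424*(-4) - c(N(-3)) = 424*(-4) - (9/7 + 26*√(-3)/2961) = -1696 - (9/7 + 26*(I*√3)/2961) = -1696 - (9/7 + 26*I*√3/2961) = -1696 + (-9/7 - 26*I*√3/2961) = -11881/7 - 26*I*√3/2961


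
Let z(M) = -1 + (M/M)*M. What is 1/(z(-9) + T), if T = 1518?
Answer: 1/1508 ≈ 0.00066313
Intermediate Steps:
z(M) = -1 + M (z(M) = -1 + 1*M = -1 + M)
1/(z(-9) + T) = 1/((-1 - 9) + 1518) = 1/(-10 + 1518) = 1/1508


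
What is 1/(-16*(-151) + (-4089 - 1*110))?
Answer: -1/1783 ≈ -0.00056085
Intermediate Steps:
1/(-16*(-151) + (-4089 - 1*110)) = 1/(2416 + (-4089 - 110)) = 1/(2416 - 4199) = 1/(-1783) = -1/1783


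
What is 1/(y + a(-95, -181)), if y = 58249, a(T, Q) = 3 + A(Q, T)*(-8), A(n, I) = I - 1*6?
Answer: 1/59060 ≈ 1.6932e-5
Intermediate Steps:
A(n, I) = -6 + I (A(n, I) = I - 6 = -6 + I)
a(T, Q) = 51 - 8*T (a(T, Q) = 3 + (-6 + T)*(-8) = 3 + (48 - 8*T) = 51 - 8*T)
1/(y + a(-95, -181)) = 1/(58249 + (51 - 8*(-95))) = 1/(58249 + (51 + 760)) = 1/(58249 + 811) = 1/59060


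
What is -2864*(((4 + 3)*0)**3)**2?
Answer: 0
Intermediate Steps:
-2864*(((4 + 3)*0)**3)**2 = -2864*((7*0)**3)**2 = -2864*(0**3)**2 = -2864*0**2 = -2864*0 = 0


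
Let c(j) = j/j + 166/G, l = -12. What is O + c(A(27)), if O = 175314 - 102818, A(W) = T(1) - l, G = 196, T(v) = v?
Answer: 7104789/98 ≈ 72498.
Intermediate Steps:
A(W) = 13 (A(W) = 1 - 1*(-12) = 1 + 12 = 13)
c(j) = 181/98 (c(j) = j/j + 166/196 = 1 + 166*(1/196) = 1 + 83/98 = 181/98)
O = 72496
O + c(A(27)) = 72496 + 181/98 = 7104789/98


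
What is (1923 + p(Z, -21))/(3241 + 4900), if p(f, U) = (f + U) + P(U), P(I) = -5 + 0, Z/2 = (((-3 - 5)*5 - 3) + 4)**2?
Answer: 4939/8141 ≈ 0.60668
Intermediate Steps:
Z = 3042 (Z = 2*(((-3 - 5)*5 - 3) + 4)**2 = 2*((-8*5 - 3) + 4)**2 = 2*((-40 - 3) + 4)**2 = 2*(-43 + 4)**2 = 2*(-39)**2 = 2*1521 = 3042)
P(I) = -5
p(f, U) = -5 + U + f (p(f, U) = (f + U) - 5 = (U + f) - 5 = -5 + U + f)
(1923 + p(Z, -21))/(3241 + 4900) = (1923 + (-5 - 21 + 3042))/(3241 + 4900) = (1923 + 3016)/8141 = 4939*(1/8141) = 4939/8141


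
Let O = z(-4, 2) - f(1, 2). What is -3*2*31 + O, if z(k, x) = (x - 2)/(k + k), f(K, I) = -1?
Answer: -185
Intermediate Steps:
z(k, x) = (-2 + x)/(2*k) (z(k, x) = (-2 + x)/((2*k)) = (-2 + x)*(1/(2*k)) = (-2 + x)/(2*k))
O = 1 (O = (½)*(-2 + 2)/(-4) - 1*(-1) = (½)*(-¼)*0 + 1 = 0 + 1 = 1)
-3*2*31 + O = -3*2*31 + 1 = -6*31 + 1 = -186 + 1 = -185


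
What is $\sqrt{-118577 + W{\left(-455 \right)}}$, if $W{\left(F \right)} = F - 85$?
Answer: $i \sqrt{119117} \approx 345.13 i$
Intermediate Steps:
$W{\left(F \right)} = -85 + F$
$\sqrt{-118577 + W{\left(-455 \right)}} = \sqrt{-118577 - 540} = \sqrt{-119117} = i \sqrt{119117}$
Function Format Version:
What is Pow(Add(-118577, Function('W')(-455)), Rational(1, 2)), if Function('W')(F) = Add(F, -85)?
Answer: Mul(I, Pow(119117, Rational(1, 2))) ≈ Mul(345.13, I)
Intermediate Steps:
Function('W')(F) = Add(-85, F)
Pow(Add(-118577, Function('W')(-455)), Rational(1, 2)) = Pow(Add(-118577, Add(-85, -455)), Rational(1, 2)) = Pow(Add(-118577, -540), Rational(1, 2)) = Pow(-119117, Rational(1, 2)) = Mul(I, Pow(119117, Rational(1, 2)))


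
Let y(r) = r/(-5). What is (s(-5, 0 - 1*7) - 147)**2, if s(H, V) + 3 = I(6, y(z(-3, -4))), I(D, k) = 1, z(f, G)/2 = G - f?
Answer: 22201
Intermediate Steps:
z(f, G) = -2*f + 2*G (z(f, G) = 2*(G - f) = -2*f + 2*G)
y(r) = -r/5 (y(r) = r*(-1/5) = -r/5)
s(H, V) = -2 (s(H, V) = -3 + 1 = -2)
(s(-5, 0 - 1*7) - 147)**2 = (-2 - 147)**2 = (-149)**2 = 22201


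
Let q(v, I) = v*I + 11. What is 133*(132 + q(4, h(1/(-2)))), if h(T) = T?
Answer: 18753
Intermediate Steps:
q(v, I) = 11 + I*v (q(v, I) = I*v + 11 = 11 + I*v)
133*(132 + q(4, h(1/(-2)))) = 133*(132 + (11 + 4/(-2))) = 133*(132 + (11 - ½*4)) = 133*(132 + (11 - 2)) = 133*(132 + 9) = 133*141 = 18753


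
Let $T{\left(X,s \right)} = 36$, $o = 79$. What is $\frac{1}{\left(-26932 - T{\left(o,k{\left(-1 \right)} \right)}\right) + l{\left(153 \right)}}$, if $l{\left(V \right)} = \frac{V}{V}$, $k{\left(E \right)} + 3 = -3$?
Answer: $- \frac{1}{26967} \approx -3.7082 \cdot 10^{-5}$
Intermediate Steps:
$k{\left(E \right)} = -6$ ($k{\left(E \right)} = -3 - 3 = -6$)
$l{\left(V \right)} = 1$
$\frac{1}{\left(-26932 - T{\left(o,k{\left(-1 \right)} \right)}\right) + l{\left(153 \right)}} = \frac{1}{\left(-26932 - 36\right) + 1} = \frac{1}{-26968 + 1} = \frac{1}{-26967} = - \frac{1}{26967}$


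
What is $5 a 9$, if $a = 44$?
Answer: $1980$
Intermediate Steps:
$5 a 9 = 5 \cdot 44 \cdot 9 = 220 \cdot 9 = 1980$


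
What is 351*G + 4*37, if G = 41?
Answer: 14539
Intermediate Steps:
351*G + 4*37 = 351*41 + 4*37 = 14391 + 148 = 14539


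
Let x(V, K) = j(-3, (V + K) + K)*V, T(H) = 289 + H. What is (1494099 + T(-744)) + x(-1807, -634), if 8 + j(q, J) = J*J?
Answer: -17084806275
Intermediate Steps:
j(q, J) = -8 + J**2 (j(q, J) = -8 + J*J = -8 + J**2)
x(V, K) = V*(-8 + (V + 2*K)**2) (x(V, K) = (-8 + ((V + K) + K)**2)*V = (-8 + ((K + V) + K)**2)*V = (-8 + (V + 2*K)**2)*V = V*(-8 + (V + 2*K)**2))
(1494099 + T(-744)) + x(-1807, -634) = (1494099 + (289 - 744)) - 1807*(-8 + (-1807 + 2*(-634))**2) = (1494099 - 455) - 1807*(-8 + (-1807 - 1268)**2) = 1493644 - 1807*(-8 + (-3075)**2) = 1493644 - 1807*(-8 + 9455625) = 1493644 - 1807*9455617 = 1493644 - 17086299919 = -17084806275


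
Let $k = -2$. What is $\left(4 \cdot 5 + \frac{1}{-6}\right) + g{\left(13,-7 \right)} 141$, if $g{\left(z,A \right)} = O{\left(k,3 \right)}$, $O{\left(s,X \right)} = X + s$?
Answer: $\frac{965}{6} \approx 160.83$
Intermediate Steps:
$g{\left(z,A \right)} = 1$ ($g{\left(z,A \right)} = 3 - 2 = 1$)
$\left(4 \cdot 5 + \frac{1}{-6}\right) + g{\left(13,-7 \right)} 141 = \left(4 \cdot 5 + \frac{1}{-6}\right) + 1 \cdot 141 = \left(20 - \frac{1}{6}\right) + 141 = \frac{119}{6} + 141 = \frac{965}{6}$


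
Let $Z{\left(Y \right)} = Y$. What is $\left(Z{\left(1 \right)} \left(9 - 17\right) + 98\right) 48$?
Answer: $4320$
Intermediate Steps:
$\left(Z{\left(1 \right)} \left(9 - 17\right) + 98\right) 48 = \left(1 \left(9 - 17\right) + 98\right) 48 = \left(1 \left(-8\right) + 98\right) 48 = \left(-8 + 98\right) 48 = 90 \cdot 48 = 4320$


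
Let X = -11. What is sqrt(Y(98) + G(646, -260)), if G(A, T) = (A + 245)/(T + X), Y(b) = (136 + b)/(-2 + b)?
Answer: I*sqrt(999177)/1084 ≈ 0.92213*I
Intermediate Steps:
Y(b) = (136 + b)/(-2 + b)
G(A, T) = (245 + A)/(-11 + T) (G(A, T) = (A + 245)/(T - 11) = (245 + A)/(-11 + T))
sqrt(Y(98) + G(646, -260)) = sqrt((136 + 98)/(-2 + 98) + (245 + 646)/(-11 - 260)) = sqrt(234/96 + 891/(-271)) = sqrt((1/96)*234 - 1/271*891) = sqrt(39/16 - 891/271) = sqrt(-3687/4336) = I*sqrt(999177)/1084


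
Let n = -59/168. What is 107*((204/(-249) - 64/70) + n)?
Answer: -15552343/69720 ≈ -223.07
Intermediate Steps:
n = -59/168 (n = -59*1/168 = -59/168 ≈ -0.35119)
107*((204/(-249) - 64/70) + n) = 107*((204/(-249) - 64/70) - 59/168) = 107*((204*(-1/249) - 64*1/70) - 59/168) = 107*((-68/83 - 32/35) - 59/168) = 107*(-5036/2905 - 59/168) = 107*(-145349/69720) = -15552343/69720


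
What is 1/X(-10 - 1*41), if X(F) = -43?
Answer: -1/43 ≈ -0.023256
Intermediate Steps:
1/X(-10 - 1*41) = 1/(-43) = -1/43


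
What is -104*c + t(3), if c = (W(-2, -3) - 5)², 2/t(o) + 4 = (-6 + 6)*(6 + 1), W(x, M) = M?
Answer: -13313/2 ≈ -6656.5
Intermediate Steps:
t(o) = -½ (t(o) = 2/(-4 + (-6 + 6)*(6 + 1)) = 2/(-4 + 0*7) = 2/(-4 + 0) = 2/(-4) = 2*(-¼) = -½)
c = 64 (c = (-3 - 5)² = (-8)² = 64)
-104*c + t(3) = -104*64 - ½ = -6656 - ½ = -13313/2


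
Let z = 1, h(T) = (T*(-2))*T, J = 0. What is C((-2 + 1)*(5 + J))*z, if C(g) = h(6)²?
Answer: 5184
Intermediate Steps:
h(T) = -2*T² (h(T) = (-2*T)*T = -2*T²)
C(g) = 5184 (C(g) = (-2*6²)² = (-2*36)² = (-72)² = 5184)
C((-2 + 1)*(5 + J))*z = 5184*1 = 5184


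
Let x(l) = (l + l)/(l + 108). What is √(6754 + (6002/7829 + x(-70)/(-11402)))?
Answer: √4857717339002554337857/848029451 ≈ 82.187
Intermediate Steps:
x(l) = 2*l/(108 + l) (x(l) = (2*l)/(108 + l) = 2*l/(108 + l))
√(6754 + (6002/7829 + x(-70)/(-11402))) = √(6754 + (6002/7829 + (2*(-70)/(108 - 70))/(-11402))) = √(6754 + (6002*(1/7829) + (2*(-70)/38)*(-1/11402))) = √(6754 + (6002/7829 + (2*(-70)*(1/38))*(-1/11402))) = √(6754 + (6002/7829 - 70/19*(-1/11402))) = √(6754 + (6002/7829 + 35/108319)) = √(6754 + 650404653/848029451) = √(5728241316707/848029451) = √4857717339002554337857/848029451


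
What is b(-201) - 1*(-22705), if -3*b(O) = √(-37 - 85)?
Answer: 22705 - I*√122/3 ≈ 22705.0 - 3.6818*I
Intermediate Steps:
b(O) = -I*√122/3 (b(O) = -√(-37 - 85)/3 = -I*√122/3)
b(-201) - 1*(-22705) = -I*√122/3 - 1*(-22705) = -I*√122/3 + 22705 = 22705 - I*√122/3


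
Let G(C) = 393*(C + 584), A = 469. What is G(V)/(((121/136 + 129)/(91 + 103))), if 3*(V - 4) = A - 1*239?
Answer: 6891870176/17665 ≈ 3.9014e+5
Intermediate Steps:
V = 242/3 (V = 4 + (469 - 1*239)/3 = 4 + (469 - 239)/3 = 4 + (⅓)*230 = 4 + 230/3 = 242/3 ≈ 80.667)
G(C) = 229512 + 393*C (G(C) = 393*(584 + C) = 229512 + 393*C)
G(V)/(((121/136 + 129)/(91 + 103))) = (229512 + 393*(242/3))/(((121/136 + 129)/(91 + 103))) = (229512 + 31702)/(((121*(1/136) + 129)/194)) = 261214/(((121/136 + 129)/194)) = 261214/(((1/194)*(17665/136))) = 261214/(17665/26384) = 261214*(26384/17665) = 6891870176/17665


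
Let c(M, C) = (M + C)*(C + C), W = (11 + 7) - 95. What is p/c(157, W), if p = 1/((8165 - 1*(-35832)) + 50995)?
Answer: -1/1170301440 ≈ -8.5448e-10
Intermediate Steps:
p = 1/94992 (p = 1/((8165 + 35832) + 50995) = 1/(43997 + 50995) = 1/94992 ≈ 1.0527e-5)
W = -77 (W = 18 - 95 = -77)
c(M, C) = 2*C*(C + M) (c(M, C) = (C + M)*(2*C) = 2*C*(C + M))
p/c(157, W) = 1/(94992*((2*(-77)*(-77 + 157)))) = 1/(94992*((2*(-77)*80))) = (1/94992)/(-12320) = (1/94992)*(-1/12320) = -1/1170301440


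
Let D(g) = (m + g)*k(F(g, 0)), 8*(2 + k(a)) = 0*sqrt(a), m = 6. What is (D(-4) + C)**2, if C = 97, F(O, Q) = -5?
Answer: 8649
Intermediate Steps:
k(a) = -2 (k(a) = -2 + (0*sqrt(a))/8 = -2 + (1/8)*0 = -2 + 0 = -2)
D(g) = -12 - 2*g (D(g) = (6 + g)*(-2) = -12 - 2*g)
(D(-4) + C)**2 = ((-12 - 2*(-4)) + 97)**2 = ((-12 + 8) + 97)**2 = (-4 + 97)**2 = 93**2 = 8649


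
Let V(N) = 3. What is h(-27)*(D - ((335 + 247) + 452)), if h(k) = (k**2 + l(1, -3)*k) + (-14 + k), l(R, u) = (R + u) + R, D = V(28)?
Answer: -737165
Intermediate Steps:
D = 3
l(R, u) = u + 2*R
h(k) = -14 + k**2 (h(k) = (k**2 + (-3 + 2*1)*k) + (-14 + k) = (k**2 + (-3 + 2)*k) + (-14 + k) = (k**2 - k) + (-14 + k) = -14 + k**2)
h(-27)*(D - ((335 + 247) + 452)) = (-14 + (-27)**2)*(3 - ((335 + 247) + 452)) = (-14 + 729)*(3 - (582 + 452)) = 715*(3 - 1*1034) = 715*(3 - 1034) = 715*(-1031) = -737165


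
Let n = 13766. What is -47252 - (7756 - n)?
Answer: -41242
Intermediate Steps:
-47252 - (7756 - n) = -47252 - (7756 - 1*13766) = -47252 - (7756 - 13766) = -47252 - 1*(-6010) = -47252 + 6010 = -41242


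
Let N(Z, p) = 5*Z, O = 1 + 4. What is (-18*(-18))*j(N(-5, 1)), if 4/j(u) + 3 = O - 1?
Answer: 1296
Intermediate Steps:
O = 5
j(u) = 4 (j(u) = 4/(-3 + (5 - 1)) = 4/(-3 + 4) = 4/1 = 4*1 = 4)
(-18*(-18))*j(N(-5, 1)) = -18*(-18)*4 = 324*4 = 1296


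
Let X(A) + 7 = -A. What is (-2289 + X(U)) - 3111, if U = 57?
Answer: -5464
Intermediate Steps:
X(A) = -7 - A
(-2289 + X(U)) - 3111 = (-2289 + (-7 - 1*57)) - 3111 = (-2289 + (-7 - 57)) - 3111 = (-2289 - 64) - 3111 = -2353 - 3111 = -5464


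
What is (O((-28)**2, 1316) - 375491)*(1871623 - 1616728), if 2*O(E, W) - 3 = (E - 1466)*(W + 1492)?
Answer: -679558991325/2 ≈ -3.3978e+11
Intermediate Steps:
O(E, W) = 3/2 + (-1466 + E)*(1492 + W)/2 (O(E, W) = 3/2 + ((E - 1466)*(W + 1492))/2 = 3/2 + ((-1466 + E)*(1492 + W))/2 = 3/2 + (-1466 + E)*(1492 + W)/2)
(O((-28)**2, 1316) - 375491)*(1871623 - 1616728) = ((-2187269/2 - 733*1316 + 746*(-28)**2 + (1/2)*(-28)**2*1316) - 375491)*(1871623 - 1616728) = ((-2187269/2 - 964628 + 746*784 + (1/2)*784*1316) - 375491)*254895 = ((-2187269/2 - 964628 + 584864 + 515872) - 375491)*254895 = (-1915053/2 - 375491)*254895 = -2666035/2*254895 = -679558991325/2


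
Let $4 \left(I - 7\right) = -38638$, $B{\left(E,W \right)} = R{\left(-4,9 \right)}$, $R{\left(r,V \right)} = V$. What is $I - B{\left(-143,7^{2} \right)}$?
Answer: $- \frac{19323}{2} \approx -9661.5$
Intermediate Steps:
$B{\left(E,W \right)} = 9$
$I = - \frac{19305}{2}$ ($I = 7 + \frac{1}{4} \left(-38638\right) = 7 - \frac{19319}{2} = - \frac{19305}{2} \approx -9652.5$)
$I - B{\left(-143,7^{2} \right)} = - \frac{19305}{2} - 9 = - \frac{19323}{2}$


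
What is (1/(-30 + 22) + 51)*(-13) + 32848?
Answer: 257493/8 ≈ 32187.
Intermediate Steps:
(1/(-30 + 22) + 51)*(-13) + 32848 = (1/(-8) + 51)*(-13) + 32848 = (-1/8 + 51)*(-13) + 32848 = (407/8)*(-13) + 32848 = -5291/8 + 32848 = 257493/8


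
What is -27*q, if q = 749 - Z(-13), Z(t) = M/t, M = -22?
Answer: -262305/13 ≈ -20177.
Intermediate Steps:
Z(t) = -22/t
q = 9715/13 (q = 749 - (-22)/(-13) = 749 - (-22)*(-1)/13 = 749 - 1*22/13 = 749 - 22/13 = 9715/13 ≈ 747.31)
-27*q = -27*9715/13 = -262305/13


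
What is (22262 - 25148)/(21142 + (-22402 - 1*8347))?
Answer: 222/739 ≈ 0.30041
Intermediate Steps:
(22262 - 25148)/(21142 + (-22402 - 1*8347)) = -2886/(21142 + (-22402 - 8347)) = -2886/(21142 - 30749) = -2886/(-9607) = -2886*(-1/9607) = 222/739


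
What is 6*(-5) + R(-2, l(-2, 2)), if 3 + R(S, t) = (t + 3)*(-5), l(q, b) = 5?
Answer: -73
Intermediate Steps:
R(S, t) = -18 - 5*t (R(S, t) = -3 + (t + 3)*(-5) = -3 + (3 + t)*(-5) = -3 + (-15 - 5*t) = -18 - 5*t)
6*(-5) + R(-2, l(-2, 2)) = 6*(-5) + (-18 - 5*5) = -30 + (-18 - 25) = -30 - 43 = -73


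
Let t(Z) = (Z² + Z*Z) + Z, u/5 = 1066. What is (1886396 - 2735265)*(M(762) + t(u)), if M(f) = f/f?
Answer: -48235394388839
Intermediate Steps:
u = 5330 (u = 5*1066 = 5330)
M(f) = 1
t(Z) = Z + 2*Z² (t(Z) = (Z² + Z²) + Z = 2*Z² + Z = Z + 2*Z²)
(1886396 - 2735265)*(M(762) + t(u)) = (1886396 - 2735265)*(1 + 5330*(1 + 2*5330)) = -848869*(1 + 5330*(1 + 10660)) = -848869*(1 + 5330*10661) = -848869*(1 + 56823130) = -848869*56823131 = -48235394388839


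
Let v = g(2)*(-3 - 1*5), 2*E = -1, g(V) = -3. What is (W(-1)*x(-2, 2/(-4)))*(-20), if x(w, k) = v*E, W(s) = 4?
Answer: 960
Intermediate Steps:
E = -½ (E = (½)*(-1) = -½ ≈ -0.50000)
v = 24 (v = -3*(-3 - 1*5) = -3*(-3 - 5) = -3*(-8) = 24)
x(w, k) = -12 (x(w, k) = 24*(-½) = -12)
(W(-1)*x(-2, 2/(-4)))*(-20) = (4*(-12))*(-20) = -48*(-20) = 960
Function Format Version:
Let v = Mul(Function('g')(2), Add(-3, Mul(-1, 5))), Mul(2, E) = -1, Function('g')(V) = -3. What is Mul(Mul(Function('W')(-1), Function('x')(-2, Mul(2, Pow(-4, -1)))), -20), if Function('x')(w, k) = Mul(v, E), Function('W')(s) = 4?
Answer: 960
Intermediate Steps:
E = Rational(-1, 2) (E = Mul(Rational(1, 2), -1) = Rational(-1, 2) ≈ -0.50000)
v = 24 (v = Mul(-3, Add(-3, Mul(-1, 5))) = Mul(-3, Add(-3, -5)) = Mul(-3, -8) = 24)
Function('x')(w, k) = -12 (Function('x')(w, k) = Mul(24, Rational(-1, 2)) = -12)
Mul(Mul(Function('W')(-1), Function('x')(-2, Mul(2, Pow(-4, -1)))), -20) = Mul(Mul(4, -12), -20) = Mul(-48, -20) = 960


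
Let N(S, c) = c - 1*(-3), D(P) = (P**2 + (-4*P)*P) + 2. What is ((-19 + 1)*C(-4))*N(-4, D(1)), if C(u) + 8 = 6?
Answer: 72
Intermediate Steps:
C(u) = -2 (C(u) = -8 + 6 = -2)
D(P) = 2 - 3*P**2 (D(P) = (P**2 - 4*P**2) + 2 = -3*P**2 + 2 = 2 - 3*P**2)
N(S, c) = 3 + c (N(S, c) = c + 3 = 3 + c)
((-19 + 1)*C(-4))*N(-4, D(1)) = ((-19 + 1)*(-2))*(3 + (2 - 3*1**2)) = (-18*(-2))*(3 + (2 - 3*1)) = 36*(3 + (2 - 3)) = 36*(3 - 1) = 36*2 = 72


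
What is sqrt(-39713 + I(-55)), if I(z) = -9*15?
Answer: 2*I*sqrt(9962) ≈ 199.62*I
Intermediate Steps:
I(z) = -135
sqrt(-39713 + I(-55)) = sqrt(-39713 - 135) = sqrt(-39848) = 2*I*sqrt(9962)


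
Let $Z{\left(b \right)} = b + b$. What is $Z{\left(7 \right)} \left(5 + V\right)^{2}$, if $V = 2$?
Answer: $686$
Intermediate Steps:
$Z{\left(b \right)} = 2 b$
$Z{\left(7 \right)} \left(5 + V\right)^{2} = 2 \cdot 7 \left(5 + 2\right)^{2} = 14 \cdot 7^{2} = 14 \cdot 49 = 686$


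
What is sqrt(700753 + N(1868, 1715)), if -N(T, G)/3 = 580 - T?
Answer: sqrt(704617) ≈ 839.42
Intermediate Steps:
N(T, G) = -1740 + 3*T (N(T, G) = -3*(580 - T) = -1740 + 3*T)
sqrt(700753 + N(1868, 1715)) = sqrt(700753 + (-1740 + 3*1868)) = sqrt(700753 + (-1740 + 5604)) = sqrt(700753 + 3864) = sqrt(704617)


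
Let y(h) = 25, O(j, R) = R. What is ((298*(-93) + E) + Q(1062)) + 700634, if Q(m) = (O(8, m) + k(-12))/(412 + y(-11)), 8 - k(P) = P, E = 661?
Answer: 294355979/437 ≈ 6.7358e+5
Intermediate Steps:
k(P) = 8 - P
Q(m) = 20/437 + m/437 (Q(m) = (m + (8 - 1*(-12)))/(412 + 25) = (m + (8 + 12))/437 = (m + 20)*(1/437) = (20 + m)*(1/437) = 20/437 + m/437)
((298*(-93) + E) + Q(1062)) + 700634 = ((298*(-93) + 661) + (20/437 + (1/437)*1062)) + 700634 = ((-27714 + 661) + (20/437 + 1062/437)) + 700634 = (-27053 + 1082/437) + 700634 = -11821079/437 + 700634 = 294355979/437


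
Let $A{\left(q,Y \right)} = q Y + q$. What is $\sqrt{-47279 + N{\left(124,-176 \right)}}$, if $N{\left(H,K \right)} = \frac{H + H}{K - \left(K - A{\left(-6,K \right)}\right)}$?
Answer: $\frac{i \sqrt{521248371}}{105} \approx 217.44 i$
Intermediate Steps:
$A{\left(q,Y \right)} = q + Y q$ ($A{\left(q,Y \right)} = Y q + q = q + Y q$)
$N{\left(H,K \right)} = \frac{2 H}{-6 - 6 K}$ ($N{\left(H,K \right)} = \frac{H + H}{K - \left(K + 6 \left(1 + K\right)\right)} = \frac{2 H}{K - \left(6 + 7 K\right)} = \frac{2 H}{-6 - 6 K}$)
$\sqrt{-47279 + N{\left(124,-176 \right)}} = \sqrt{-47279 + \frac{1}{3} \cdot 124 \frac{1}{-1 - -176}} = \sqrt{-47279 + \frac{1}{3} \cdot 124 \frac{1}{-1 + 176}} = \sqrt{-47279 + \frac{1}{3} \cdot 124 \cdot \frac{1}{175}} = \sqrt{-47279 + \frac{124}{525}} = \sqrt{- \frac{24821351}{525}} = \frac{i \sqrt{521248371}}{105}$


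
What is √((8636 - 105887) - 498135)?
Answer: 3*I*√66154 ≈ 771.61*I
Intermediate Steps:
√((8636 - 105887) - 498135) = √(-97251 - 498135) = √(-595386) = 3*I*√66154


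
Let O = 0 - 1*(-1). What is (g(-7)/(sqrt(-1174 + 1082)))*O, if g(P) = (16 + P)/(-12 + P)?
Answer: 9*I*sqrt(23)/874 ≈ 0.049385*I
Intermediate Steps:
g(P) = (16 + P)/(-12 + P)
O = 1 (O = 0 + 1 = 1)
(g(-7)/(sqrt(-1174 + 1082)))*O = (((16 - 7)/(-12 - 7))/(sqrt(-1174 + 1082)))*1 = ((9/(-19))/(sqrt(-92)))*1 = ((-1/19*9)/((2*I*sqrt(23))))*1 = -(-9)*I*sqrt(23)/874*1 = (9*I*sqrt(23)/874)*1 = 9*I*sqrt(23)/874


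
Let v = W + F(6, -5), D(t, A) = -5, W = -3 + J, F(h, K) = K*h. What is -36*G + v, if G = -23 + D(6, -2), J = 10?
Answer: 985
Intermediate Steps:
W = 7 (W = -3 + 10 = 7)
G = -28 (G = -23 - 5 = -28)
v = -23 (v = 7 - 5*6 = 7 - 30 = -23)
-36*G + v = -36*(-28) - 23 = 1008 - 23 = 985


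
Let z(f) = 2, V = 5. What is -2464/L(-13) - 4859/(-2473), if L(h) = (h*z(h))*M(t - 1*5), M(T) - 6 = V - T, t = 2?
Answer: 280791/32149 ≈ 8.7341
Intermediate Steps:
M(T) = 11 - T (M(T) = 6 + (5 - T) = 11 - T)
L(h) = 28*h (L(h) = (h*2)*(11 - (2 - 1*5)) = (2*h)*(11 - (2 - 5)) = (2*h)*(11 - 1*(-3)) = (2*h)*(11 + 3) = (2*h)*14 = 28*h)
-2464/L(-13) - 4859/(-2473) = -2464/(28*(-13)) - 4859/(-2473) = -2464/(-364) - 4859*(-1/2473) = -2464*(-1/364) + 4859/2473 = 88/13 + 4859/2473 = 280791/32149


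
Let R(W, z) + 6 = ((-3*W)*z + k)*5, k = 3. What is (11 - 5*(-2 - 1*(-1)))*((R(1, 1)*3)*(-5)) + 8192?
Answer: 9632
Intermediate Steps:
R(W, z) = 9 - 15*W*z (R(W, z) = -6 + ((-3*W)*z + 3)*5 = -6 + (-3*W*z + 3)*5 = -6 + (3 - 3*W*z)*5 = -6 + (15 - 15*W*z) = 9 - 15*W*z)
(11 - 5*(-2 - 1*(-1)))*((R(1, 1)*3)*(-5)) + 8192 = (11 - 5*(-2 - 1*(-1)))*(((9 - 15*1*1)*3)*(-5)) + 8192 = (11 - 5*(-2 + 1))*(((9 - 15)*3)*(-5)) + 8192 = (11 - 5*(-1))*(-6*3*(-5)) + 8192 = (11 + 5)*(-18*(-5)) + 8192 = 16*90 + 8192 = 1440 + 8192 = 9632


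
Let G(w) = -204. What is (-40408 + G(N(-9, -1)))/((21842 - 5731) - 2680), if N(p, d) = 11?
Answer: -3692/1221 ≈ -3.0238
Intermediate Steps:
(-40408 + G(N(-9, -1)))/((21842 - 5731) - 2680) = (-40408 - 204)/((21842 - 5731) - 2680) = -40612/(16111 - 2680) = -40612/13431 = -40612*1/13431 = -3692/1221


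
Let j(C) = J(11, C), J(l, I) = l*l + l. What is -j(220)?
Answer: -132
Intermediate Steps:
J(l, I) = l + l² (J(l, I) = l² + l = l + l²)
j(C) = 132 (j(C) = 11*(1 + 11) = 11*12 = 132)
-j(220) = -1*132 = -132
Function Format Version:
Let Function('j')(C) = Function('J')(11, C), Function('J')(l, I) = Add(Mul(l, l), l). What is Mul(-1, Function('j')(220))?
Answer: -132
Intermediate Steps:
Function('J')(l, I) = Add(l, Pow(l, 2)) (Function('J')(l, I) = Add(Pow(l, 2), l) = Add(l, Pow(l, 2)))
Function('j')(C) = 132 (Function('j')(C) = Mul(11, Add(1, 11)) = Mul(11, 12) = 132)
Mul(-1, Function('j')(220)) = Mul(-1, 132) = -132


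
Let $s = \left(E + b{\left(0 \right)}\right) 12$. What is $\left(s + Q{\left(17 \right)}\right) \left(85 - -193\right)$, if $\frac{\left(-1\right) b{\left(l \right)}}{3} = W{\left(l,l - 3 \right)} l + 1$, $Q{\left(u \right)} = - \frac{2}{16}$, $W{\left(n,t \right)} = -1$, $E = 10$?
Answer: $\frac{93269}{4} \approx 23317.0$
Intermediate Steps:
$Q{\left(u \right)} = - \frac{1}{8}$ ($Q{\left(u \right)} = \left(-2\right) \frac{1}{16} = - \frac{1}{8}$)
$b{\left(l \right)} = -3 + 3 l$ ($b{\left(l \right)} = - 3 \left(- l + 1\right) = - 3 \left(1 - l\right) = -3 + 3 l$)
$s = 84$ ($s = \left(10 + \left(-3 + 3 \cdot 0\right)\right) 12 = \left(10 + \left(-3 + 0\right)\right) 12 = \left(10 - 3\right) 12 = 7 \cdot 12 = 84$)
$\left(s + Q{\left(17 \right)}\right) \left(85 - -193\right) = \left(84 - \frac{1}{8}\right) \left(85 - -193\right) = \frac{671 \left(85 + 193\right)}{8} = \frac{671}{8} \cdot 278 = \frac{93269}{4}$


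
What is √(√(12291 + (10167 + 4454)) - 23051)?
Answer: √(-23051 + 116*√2) ≈ 151.28*I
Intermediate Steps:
√(√(12291 + (10167 + 4454)) - 23051) = √(√(12291 + 14621) - 23051) = √(√26912 - 23051) = √(116*√2 - 23051) = √(-23051 + 116*√2)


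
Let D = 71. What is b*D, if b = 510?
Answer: 36210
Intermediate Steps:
b*D = 510*71 = 36210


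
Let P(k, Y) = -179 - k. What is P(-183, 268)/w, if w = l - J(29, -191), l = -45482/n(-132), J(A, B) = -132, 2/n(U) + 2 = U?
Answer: 2/1523713 ≈ 1.3126e-6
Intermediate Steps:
n(U) = 2/(-2 + U)
l = 3047294 (l = -45482/(2/(-2 - 132)) = -45482/(2/(-134)) = -45482/(2*(-1/134)) = -45482/(-1/67) = -45482*(-67) = 3047294)
w = 3047426 (w = 3047294 - 1*(-132) = 3047294 + 132 = 3047426)
P(-183, 268)/w = (-179 - 1*(-183))/3047426 = (-179 + 183)*(1/3047426) = 4*(1/3047426) = 2/1523713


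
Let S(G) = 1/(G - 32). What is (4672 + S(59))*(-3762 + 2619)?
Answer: -16020415/3 ≈ -5.3401e+6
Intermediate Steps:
S(G) = 1/(-32 + G)
(4672 + S(59))*(-3762 + 2619) = (4672 + 1/(-32 + 59))*(-3762 + 2619) = (4672 + 1/27)*(-1143) = (126145/27)*(-1143) = -16020415/3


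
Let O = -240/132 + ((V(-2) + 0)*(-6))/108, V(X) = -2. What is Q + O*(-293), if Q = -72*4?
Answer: 21005/99 ≈ 212.17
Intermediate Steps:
Q = -288
O = -169/99 (O = -240/132 + ((-2 + 0)*(-6))/108 = -240*1/132 - 2*(-6)*(1/108) = -20/11 + 12*(1/108) = -20/11 + 1/9 = -169/99 ≈ -1.7071)
Q + O*(-293) = -288 - 169/99*(-293) = -288 + 49517/99 = 21005/99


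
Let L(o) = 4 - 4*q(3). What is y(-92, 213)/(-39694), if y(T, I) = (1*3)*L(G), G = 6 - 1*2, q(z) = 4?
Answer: 18/19847 ≈ 0.00090694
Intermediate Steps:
G = 4 (G = 6 - 2 = 4)
L(o) = -12 (L(o) = 4 - 4*4 = 4 - 16 = -12)
y(T, I) = -36 (y(T, I) = (1*3)*(-12) = 3*(-12) = -36)
y(-92, 213)/(-39694) = -36/(-39694) = -36*(-1/39694) = 18/19847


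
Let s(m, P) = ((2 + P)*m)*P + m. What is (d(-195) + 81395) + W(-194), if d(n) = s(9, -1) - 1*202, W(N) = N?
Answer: 80999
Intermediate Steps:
s(m, P) = m + P*m*(2 + P) (s(m, P) = (m*(2 + P))*P + m = P*m*(2 + P) + m = m + P*m*(2 + P))
d(n) = -202 (d(n) = 9*(1 + (-1)² + 2*(-1)) - 1*202 = 9*(1 + 1 - 2) - 202 = 9*0 - 202 = 0 - 202 = -202)
(d(-195) + 81395) + W(-194) = (-202 + 81395) - 194 = 81193 - 194 = 80999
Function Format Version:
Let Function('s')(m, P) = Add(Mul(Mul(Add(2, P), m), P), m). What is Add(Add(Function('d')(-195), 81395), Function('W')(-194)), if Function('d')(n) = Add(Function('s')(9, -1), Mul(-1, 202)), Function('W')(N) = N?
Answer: 80999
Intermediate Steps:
Function('s')(m, P) = Add(m, Mul(P, m, Add(2, P))) (Function('s')(m, P) = Add(Mul(Mul(m, Add(2, P)), P), m) = Add(Mul(P, m, Add(2, P)), m) = Add(m, Mul(P, m, Add(2, P))))
Function('d')(n) = -202 (Function('d')(n) = Add(Mul(9, Add(1, Pow(-1, 2), Mul(2, -1))), Mul(-1, 202)) = Add(Mul(9, Add(1, 1, -2)), -202) = Add(Mul(9, 0), -202) = Add(0, -202) = -202)
Add(Add(Function('d')(-195), 81395), Function('W')(-194)) = Add(Add(-202, 81395), -194) = Add(81193, -194) = 80999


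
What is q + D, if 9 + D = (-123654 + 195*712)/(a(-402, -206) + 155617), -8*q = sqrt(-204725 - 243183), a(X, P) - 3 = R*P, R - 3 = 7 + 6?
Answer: -677865/76162 - I*sqrt(111977)/4 ≈ -8.9003 - 83.657*I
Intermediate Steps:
R = 16 (R = 3 + (7 + 6) = 3 + 13 = 16)
a(X, P) = 3 + 16*P
q = -I*sqrt(111977)/4 (q = -sqrt(-204725 - 243183)/8 = -I*sqrt(111977)/4 ≈ -83.657*I)
D = -677865/76162 (D = -9 + (-123654 + 195*712)/((3 + 16*(-206)) + 155617) = -9 + (-123654 + 138840)/((3 - 3296) + 155617) = -9 + 15186/(-3293 + 155617) = -9 + 15186/152324 = -9 + 15186*(1/152324) = -9 + 7593/76162 = -677865/76162 ≈ -8.9003)
q + D = -I*sqrt(111977)/4 - 677865/76162 = -677865/76162 - I*sqrt(111977)/4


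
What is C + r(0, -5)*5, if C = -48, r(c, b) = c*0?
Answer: -48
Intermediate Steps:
r(c, b) = 0
C + r(0, -5)*5 = -48 + 0*5 = -48 + 0 = -48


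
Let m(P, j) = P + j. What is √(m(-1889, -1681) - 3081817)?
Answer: I*√3085387 ≈ 1756.5*I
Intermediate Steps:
√(m(-1889, -1681) - 3081817) = √((-1889 - 1681) - 3081817) = √(-3570 - 3081817) = √(-3085387) = I*√3085387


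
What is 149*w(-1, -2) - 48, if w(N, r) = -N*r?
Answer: -346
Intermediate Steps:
w(N, r) = -N*r
149*w(-1, -2) - 48 = 149*(-1*(-1)*(-2)) - 48 = 149*(-2) - 48 = -298 - 48 = -346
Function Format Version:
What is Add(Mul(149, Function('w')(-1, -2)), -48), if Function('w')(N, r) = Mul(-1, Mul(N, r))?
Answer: -346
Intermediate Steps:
Function('w')(N, r) = Mul(-1, N, r)
Add(Mul(149, Function('w')(-1, -2)), -48) = Add(Mul(149, Mul(-1, -1, -2)), -48) = Add(Mul(149, -2), -48) = Add(-298, -48) = -346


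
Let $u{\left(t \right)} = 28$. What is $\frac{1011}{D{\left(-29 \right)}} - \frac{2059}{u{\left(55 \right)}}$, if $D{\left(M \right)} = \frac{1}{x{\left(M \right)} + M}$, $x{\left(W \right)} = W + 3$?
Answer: $- \frac{1558999}{28} \approx -55679.0$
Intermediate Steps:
$x{\left(W \right)} = 3 + W$
$D{\left(M \right)} = \frac{1}{3 + 2 M}$ ($D{\left(M \right)} = \frac{1}{\left(3 + M\right) + M} = \frac{1}{3 + 2 M}$)
$\frac{1011}{D{\left(-29 \right)}} - \frac{2059}{u{\left(55 \right)}} = \frac{1011}{\frac{1}{3 + 2 \left(-29\right)}} - \frac{2059}{28} = \frac{1011}{\frac{1}{3 - 58}} - \frac{2059}{28} = \frac{1011}{\frac{1}{-55}} - \frac{2059}{28} = \frac{1011}{- \frac{1}{55}} - \frac{2059}{28} = 1011 \left(-55\right) - \frac{2059}{28} = -55605 - \frac{2059}{28} = - \frac{1558999}{28}$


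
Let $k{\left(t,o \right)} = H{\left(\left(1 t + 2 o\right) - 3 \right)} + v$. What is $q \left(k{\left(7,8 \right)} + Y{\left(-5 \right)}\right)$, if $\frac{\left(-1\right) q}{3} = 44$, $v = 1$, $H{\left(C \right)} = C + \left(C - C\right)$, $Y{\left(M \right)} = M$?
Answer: $-2112$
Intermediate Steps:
$H{\left(C \right)} = C$ ($H{\left(C \right)} = C + 0 = C$)
$k{\left(t,o \right)} = -2 + t + 2 o$ ($k{\left(t,o \right)} = \left(\left(1 t + 2 o\right) - 3\right) + 1 = \left(\left(t + 2 o\right) - 3\right) + 1 = \left(-3 + t + 2 o\right) + 1 = -2 + t + 2 o$)
$q = -132$ ($q = \left(-3\right) 44 = -132$)
$q \left(k{\left(7,8 \right)} + Y{\left(-5 \right)}\right) = - 132 \left(\left(-2 + 7 + 2 \cdot 8\right) - 5\right) = - 132 \left(\left(-2 + 7 + 16\right) - 5\right) = - 132 \left(21 - 5\right) = \left(-132\right) 16 = -2112$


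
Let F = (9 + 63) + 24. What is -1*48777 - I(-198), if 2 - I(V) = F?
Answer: -48683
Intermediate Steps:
F = 96 (F = 72 + 24 = 96)
I(V) = -94 (I(V) = 2 - 1*96 = 2 - 96 = -94)
-1*48777 - I(-198) = -1*48777 - 1*(-94) = -48777 + 94 = -48683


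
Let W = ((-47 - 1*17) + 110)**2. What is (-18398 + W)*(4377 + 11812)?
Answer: -263589298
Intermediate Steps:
W = 2116 (W = ((-47 - 17) + 110)**2 = (-64 + 110)**2 = 46**2 = 2116)
(-18398 + W)*(4377 + 11812) = (-18398 + 2116)*(4377 + 11812) = -16282*16189 = -263589298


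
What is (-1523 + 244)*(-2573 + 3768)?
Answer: -1528405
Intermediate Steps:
(-1523 + 244)*(-2573 + 3768) = -1279*1195 = -1528405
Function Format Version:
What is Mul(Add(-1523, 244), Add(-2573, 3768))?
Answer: -1528405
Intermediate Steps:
Mul(Add(-1523, 244), Add(-2573, 3768)) = Mul(-1279, 1195) = -1528405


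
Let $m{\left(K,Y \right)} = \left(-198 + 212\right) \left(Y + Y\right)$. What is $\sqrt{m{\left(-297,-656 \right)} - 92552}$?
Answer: $2 i \sqrt{27730} \approx 333.05 i$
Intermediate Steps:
$m{\left(K,Y \right)} = 28 Y$ ($m{\left(K,Y \right)} = 14 \cdot 2 Y = 28 Y$)
$\sqrt{m{\left(-297,-656 \right)} - 92552} = \sqrt{28 \left(-656\right) - 92552} = \sqrt{-18368 - 92552} = \sqrt{-110920} = 2 i \sqrt{27730}$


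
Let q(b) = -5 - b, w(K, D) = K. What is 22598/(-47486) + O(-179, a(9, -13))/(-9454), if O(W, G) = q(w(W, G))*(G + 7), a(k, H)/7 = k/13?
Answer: -34911847/50311417 ≈ -0.69392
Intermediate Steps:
a(k, H) = 7*k/13 (a(k, H) = 7*(k/13) = 7*k/13)
O(W, G) = (-5 - W)*(7 + G) (O(W, G) = (-5 - W)*(G + 7) = (-5 - W)*(7 + G))
22598/(-47486) + O(-179, a(9, -13))/(-9454) = 22598/(-47486) - (5 - 179)*(7 + (7/13)*9)/(-9454) = 22598*(-1/47486) - 1*(-174)*(7 + 63/13)*(-1/9454) = -11299/23743 - 1*(-174)*154/13*(-1/9454) = -11299/23743 + (26796/13)*(-1/9454) = -11299/23743 - 462/2119 = -34911847/50311417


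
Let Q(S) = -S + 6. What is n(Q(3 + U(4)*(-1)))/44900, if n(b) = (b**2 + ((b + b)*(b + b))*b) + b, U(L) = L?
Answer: 357/11225 ≈ 0.031804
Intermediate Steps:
Q(S) = 6 - S
n(b) = b + b**2 + 4*b**3 (n(b) = (b**2 + ((2*b)*(2*b))*b) + b = (b**2 + (4*b**2)*b) + b = (b**2 + 4*b**3) + b = b + b**2 + 4*b**3)
n(Q(3 + U(4)*(-1)))/44900 = ((6 - (3 + 4*(-1)))*(1 + (6 - (3 + 4*(-1))) + 4*(6 - (3 + 4*(-1)))**2))/44900 = ((6 - (3 - 4))*(1 + (6 - (3 - 4)) + 4*(6 - (3 - 4))**2))*(1/44900) = ((6 - 1*(-1))*(1 + (6 - 1*(-1)) + 4*(6 - 1*(-1))**2))*(1/44900) = ((6 + 1)*(1 + (6 + 1) + 4*(6 + 1)**2))*(1/44900) = (7*(1 + 7 + 4*7**2))*(1/44900) = (7*(1 + 7 + 4*49))*(1/44900) = (7*(1 + 7 + 196))*(1/44900) = (7*204)*(1/44900) = 1428*(1/44900) = 357/11225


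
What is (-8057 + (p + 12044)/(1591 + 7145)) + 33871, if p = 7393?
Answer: 75176847/2912 ≈ 25816.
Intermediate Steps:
(-8057 + (p + 12044)/(1591 + 7145)) + 33871 = (-8057 + (7393 + 12044)/(1591 + 7145)) + 33871 = (-8057 + 19437/8736) + 33871 = (-8057 + 19437*(1/8736)) + 33871 = (-8057 + 6479/2912) + 33871 = -23455505/2912 + 33871 = 75176847/2912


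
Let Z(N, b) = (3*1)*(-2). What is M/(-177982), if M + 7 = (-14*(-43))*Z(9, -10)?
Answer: 517/25426 ≈ 0.020334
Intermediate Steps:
Z(N, b) = -6 (Z(N, b) = 3*(-2) = -6)
M = -3619 (M = -7 - 14*(-43)*(-6) = -7 + 602*(-6) = -7 - 3612 = -3619)
M/(-177982) = -3619/(-177982) = -3619*(-1/177982) = 517/25426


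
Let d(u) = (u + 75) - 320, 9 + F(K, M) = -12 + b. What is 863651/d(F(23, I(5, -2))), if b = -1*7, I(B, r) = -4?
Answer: -863651/273 ≈ -3163.6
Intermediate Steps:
b = -7
F(K, M) = -28 (F(K, M) = -9 + (-12 - 7) = -9 - 19 = -28)
d(u) = -245 + u (d(u) = (75 + u) - 320 = -245 + u)
863651/d(F(23, I(5, -2))) = 863651/(-245 - 28) = 863651/(-273) = 863651*(-1/273) = -863651/273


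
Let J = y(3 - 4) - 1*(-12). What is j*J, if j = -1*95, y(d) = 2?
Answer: -1330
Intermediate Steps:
J = 14 (J = 2 - 1*(-12) = 2 + 12 = 14)
j = -95
j*J = -95*14 = -1330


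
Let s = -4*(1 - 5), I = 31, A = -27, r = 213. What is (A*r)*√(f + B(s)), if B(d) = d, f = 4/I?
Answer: -57510*√155/31 ≈ -23097.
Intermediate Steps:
f = 4/31 ≈ 0.12903
s = 16 (s = -4*(-4) = 16)
(A*r)*√(f + B(s)) = (-27*213)*√(4/31 + 16) = -57510*√155/31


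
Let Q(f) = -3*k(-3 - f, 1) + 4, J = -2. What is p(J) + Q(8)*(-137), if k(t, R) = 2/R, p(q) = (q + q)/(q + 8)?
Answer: 820/3 ≈ 273.33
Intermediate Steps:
p(q) = 2*q/(8 + q) (p(q) = (2*q)/(8 + q) = 2*q/(8 + q))
Q(f) = -2 (Q(f) = -6/1 + 4 = -6 + 4 = -2)
p(J) + Q(8)*(-137) = 2*(-2)/(8 - 2) - 2*(-137) = 2*(-2)/6 + 274 = 2*(-2)*(⅙) + 274 = -⅔ + 274 = 820/3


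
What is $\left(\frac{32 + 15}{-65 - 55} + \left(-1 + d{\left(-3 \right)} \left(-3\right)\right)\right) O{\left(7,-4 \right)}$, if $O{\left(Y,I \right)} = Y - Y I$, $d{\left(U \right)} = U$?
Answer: $\frac{6391}{24} \approx 266.29$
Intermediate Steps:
$O{\left(Y,I \right)} = Y - I Y$
$\left(\frac{32 + 15}{-65 - 55} + \left(-1 + d{\left(-3 \right)} \left(-3\right)\right)\right) O{\left(7,-4 \right)} = \left(\frac{32 + 15}{-65 - 55} - -8\right) 7 \left(1 - -4\right) = \left(\frac{47}{-120} + \left(-1 + 9\right)\right) 7 \left(1 + 4\right) = \left(47 \left(- \frac{1}{120}\right) + 8\right) 7 \cdot 5 = \left(- \frac{47}{120} + 8\right) 35 = \frac{913}{120} \cdot 35 = \frac{6391}{24}$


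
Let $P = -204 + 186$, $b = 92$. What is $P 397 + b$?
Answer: $-7054$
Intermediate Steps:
$P = -18$
$P 397 + b = \left(-18\right) 397 + 92 = -7146 + 92 = -7054$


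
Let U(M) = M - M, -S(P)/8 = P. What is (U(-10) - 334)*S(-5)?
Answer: -13360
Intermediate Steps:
S(P) = -8*P
U(M) = 0
(U(-10) - 334)*S(-5) = (0 - 334)*(-8*(-5)) = -334*40 = -13360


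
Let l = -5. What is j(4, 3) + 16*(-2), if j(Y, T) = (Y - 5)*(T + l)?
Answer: -30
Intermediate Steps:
j(Y, T) = (-5 + T)*(-5 + Y) (j(Y, T) = (Y - 5)*(T - 5) = (-5 + Y)*(-5 + T) = (-5 + T)*(-5 + Y))
j(4, 3) + 16*(-2) = (25 - 5*3 - 5*4 + 3*4) + 16*(-2) = (25 - 15 - 20 + 12) - 32 = 2 - 32 = -30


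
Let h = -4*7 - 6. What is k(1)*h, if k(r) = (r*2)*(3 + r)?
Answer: -272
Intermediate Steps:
k(r) = 2*r*(3 + r) (k(r) = (2*r)*(3 + r) = 2*r*(3 + r))
h = -34 (h = -28 - 6 = -34)
k(1)*h = (2*1*(3 + 1))*(-34) = (2*1*4)*(-34) = 8*(-34) = -272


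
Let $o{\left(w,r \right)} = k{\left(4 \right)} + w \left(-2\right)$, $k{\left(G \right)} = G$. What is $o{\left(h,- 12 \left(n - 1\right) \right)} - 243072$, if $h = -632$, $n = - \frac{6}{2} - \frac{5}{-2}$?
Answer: $-241804$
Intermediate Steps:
$n = - \frac{1}{2}$ ($n = \left(-6\right) \frac{1}{2} - - \frac{5}{2} = -3 + \frac{5}{2} = - \frac{1}{2} \approx -0.5$)
$o{\left(w,r \right)} = 4 - 2 w$ ($o{\left(w,r \right)} = 4 + w \left(-2\right) = 4 - 2 w$)
$o{\left(h,- 12 \left(n - 1\right) \right)} - 243072 = \left(4 - -1264\right) - 243072 = \left(4 + 1264\right) - 243072 = 1268 - 243072 = -241804$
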